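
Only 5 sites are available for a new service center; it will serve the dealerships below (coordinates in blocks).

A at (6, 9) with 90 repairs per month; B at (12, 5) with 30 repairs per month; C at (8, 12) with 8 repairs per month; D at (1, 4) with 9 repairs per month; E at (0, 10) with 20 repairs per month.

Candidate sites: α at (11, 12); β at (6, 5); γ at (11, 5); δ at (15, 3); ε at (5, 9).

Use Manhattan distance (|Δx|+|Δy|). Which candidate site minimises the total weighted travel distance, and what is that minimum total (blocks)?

Total weighted distance at each candidate:
  α (11, 12): total = 1406
  β (6, 5): total = 886
  γ (11, 5): total = 1339
  δ (15, 3): total = 2203
  ε (5, 9): total = 669
Minimum is at ε with total 669 blocks.

ε, total 669 blocks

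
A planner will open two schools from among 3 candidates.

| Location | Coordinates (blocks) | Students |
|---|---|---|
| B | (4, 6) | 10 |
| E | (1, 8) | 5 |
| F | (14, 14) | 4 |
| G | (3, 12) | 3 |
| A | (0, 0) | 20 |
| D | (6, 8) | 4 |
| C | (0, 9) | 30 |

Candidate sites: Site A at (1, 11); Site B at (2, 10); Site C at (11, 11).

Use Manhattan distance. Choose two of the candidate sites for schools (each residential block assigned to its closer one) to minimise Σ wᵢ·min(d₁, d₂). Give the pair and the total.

{Site B, Site C}, total 462

Evaluate every pair (each demand assigned to the nearer of the two):
  {Site B, Site C}: total = 462
  {Site A, Site C}: total = 490
  {Site A, Site B}: total = 502
Best pair: {Site B, Site C} with total 462.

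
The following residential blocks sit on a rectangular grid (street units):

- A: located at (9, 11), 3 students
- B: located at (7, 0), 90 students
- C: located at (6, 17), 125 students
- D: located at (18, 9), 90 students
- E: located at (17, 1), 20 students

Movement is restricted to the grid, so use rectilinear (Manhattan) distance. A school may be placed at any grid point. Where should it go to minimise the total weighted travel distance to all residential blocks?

(7, 9)

Manhattan distance separates: Σwᵢ(|x−xᵢ|+|y−yᵢ|) = Σwᵢ|x−xᵢ| + Σwᵢ|y−yᵢ|, so x and y are optimised independently as 1-D weighted medians.
Total weight W = 328; half = 164.
x-coordinate, sorted with cumulative weight:
  x=6 (C, w=125) cum 125
  x=7 (B, w=90) cum 215  ← median
  x=9 (A, w=3) cum 218
  x=17 (E, w=20) cum 238
  x=18 (D, w=90) cum 328
⇒ x* = 7
y-coordinate, sorted with cumulative weight:
  y=0 (B, w=90) cum 90
  y=1 (E, w=20) cum 110
  y=9 (D, w=90) cum 200  ← median
  y=11 (A, w=3) cum 203
  y=17 (C, w=125) cum 328
⇒ y* = 9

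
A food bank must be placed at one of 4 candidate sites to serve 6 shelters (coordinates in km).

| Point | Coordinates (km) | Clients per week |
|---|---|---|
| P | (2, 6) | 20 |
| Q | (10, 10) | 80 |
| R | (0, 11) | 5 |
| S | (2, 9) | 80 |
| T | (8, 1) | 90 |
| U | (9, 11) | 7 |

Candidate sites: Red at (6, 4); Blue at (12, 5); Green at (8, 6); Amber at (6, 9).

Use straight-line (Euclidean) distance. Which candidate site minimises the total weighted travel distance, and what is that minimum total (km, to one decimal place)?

Total weighted distance at each candidate:
  Red (6, 4): total = 1602.5
  Blue (12, 5): total = 2116.6
  Green (8, 6): total = 1547.3
  Amber (6, 9): total = 1548.9
Minimum is at Green with total 1547.3 km.

Green, total 1547.3 km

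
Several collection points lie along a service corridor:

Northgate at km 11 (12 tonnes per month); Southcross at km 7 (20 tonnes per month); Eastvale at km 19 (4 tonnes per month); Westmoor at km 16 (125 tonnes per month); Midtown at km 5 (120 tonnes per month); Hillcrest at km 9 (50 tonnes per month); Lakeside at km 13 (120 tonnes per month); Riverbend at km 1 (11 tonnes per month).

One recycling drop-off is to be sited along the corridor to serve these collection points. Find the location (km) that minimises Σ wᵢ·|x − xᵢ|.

x = 13

For a sum of weighted absolute distances on a line, the optimum is the weighted median (not the mean). Total weight W = 462; half-weight = 231.
Sort by position and accumulate weight:
  km 1 (Riverbend, w=11) → cum 11
  km 5 (Midtown, w=120) → cum 131
  km 7 (Southcross, w=20) → cum 151
  km 9 (Hillcrest, w=50) → cum 201
  km 11 (Northgate, w=12) → cum 213
  km 13 (Lakeside, w=120) → cum 333  ≥ 231 → median here
  km 16 (Westmoor, w=125) → cum 458
  km 19 (Eastvale, w=4) → cum 462
Optimal location: km 13.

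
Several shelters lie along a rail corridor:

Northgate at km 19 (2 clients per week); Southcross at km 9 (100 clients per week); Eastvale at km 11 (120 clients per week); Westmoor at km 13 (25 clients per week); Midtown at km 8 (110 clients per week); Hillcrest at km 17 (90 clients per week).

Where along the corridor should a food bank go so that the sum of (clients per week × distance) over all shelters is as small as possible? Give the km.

For a sum of weighted absolute distances on a line, the optimum is the weighted median (not the mean). Total weight W = 447; half-weight = 223.5.
Sort by position and accumulate weight:
  km 8 (Midtown, w=110) → cum 110
  km 9 (Southcross, w=100) → cum 210
  km 11 (Eastvale, w=120) → cum 330  ≥ 223.5 → median here
  km 13 (Westmoor, w=25) → cum 355
  km 17 (Hillcrest, w=90) → cum 445
  km 19 (Northgate, w=2) → cum 447
Optimal location: km 11.

x = 11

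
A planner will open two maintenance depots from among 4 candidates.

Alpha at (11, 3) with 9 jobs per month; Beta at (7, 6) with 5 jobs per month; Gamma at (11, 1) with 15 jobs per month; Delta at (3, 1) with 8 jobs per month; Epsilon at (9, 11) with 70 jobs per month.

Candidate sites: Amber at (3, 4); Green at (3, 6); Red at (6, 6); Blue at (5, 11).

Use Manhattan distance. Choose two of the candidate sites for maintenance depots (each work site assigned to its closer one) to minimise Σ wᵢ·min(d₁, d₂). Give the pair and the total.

Evaluate every pair (each demand assigned to the nearer of the two):
  {Red, Blue}: total = 571
  {Amber, Blue}: total = 580
  {Green, Blue}: total = 634
  {Amber, Red}: total = 811
  {Green, Red}: total = 827
  {Amber, Green}: total = 1060
Best pair: {Red, Blue} with total 571.

{Red, Blue}, total 571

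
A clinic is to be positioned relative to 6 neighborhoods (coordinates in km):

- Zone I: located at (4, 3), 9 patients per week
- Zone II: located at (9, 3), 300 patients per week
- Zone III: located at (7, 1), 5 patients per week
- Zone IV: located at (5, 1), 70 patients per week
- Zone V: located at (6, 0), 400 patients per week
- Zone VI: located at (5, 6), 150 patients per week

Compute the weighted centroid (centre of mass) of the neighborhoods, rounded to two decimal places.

The minimiser of Σwᵢ‖p−pᵢ‖² is the weighted centroid p* = (Σwᵢpᵢ)/(Σwᵢ).
Σwᵢ = 934.
Σwᵢxᵢ = 9·4 + 300·9 + 5·7 + 70·5 + 400·6 + 150·5 = 6271.
Σwᵢyᵢ = 9·3 + 300·3 + 5·1 + 70·1 + 400·0 + 150·6 = 1902.
x* = 6271/934 = 6.71, y* = 1902/934 = 2.04.

(6.71, 2.04)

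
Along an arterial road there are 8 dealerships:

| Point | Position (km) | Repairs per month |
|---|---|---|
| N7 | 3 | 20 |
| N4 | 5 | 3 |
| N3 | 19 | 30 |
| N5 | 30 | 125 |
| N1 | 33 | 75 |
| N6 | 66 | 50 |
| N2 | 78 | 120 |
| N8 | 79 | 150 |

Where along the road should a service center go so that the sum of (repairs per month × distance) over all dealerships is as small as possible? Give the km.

For a sum of weighted absolute distances on a line, the optimum is the weighted median (not the mean). Total weight W = 573; half-weight = 286.5.
Sort by position and accumulate weight:
  km 3 (N7, w=20) → cum 20
  km 5 (N4, w=3) → cum 23
  km 19 (N3, w=30) → cum 53
  km 30 (N5, w=125) → cum 178
  km 33 (N1, w=75) → cum 253
  km 66 (N6, w=50) → cum 303  ≥ 286.5 → median here
  km 78 (N2, w=120) → cum 423
  km 79 (N8, w=150) → cum 573
Optimal location: km 66.

x = 66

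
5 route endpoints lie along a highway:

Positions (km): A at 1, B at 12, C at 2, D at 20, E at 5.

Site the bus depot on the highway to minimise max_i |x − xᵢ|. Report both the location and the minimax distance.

location 10.5, max distance 9.5

The 1-center on a line is the midpoint of the two extreme points: leftmost at 1, rightmost at 20.
Optimal location = (1 + 20)/2 = 10.5; maximum distance = (20 − 1)/2 = 9.5.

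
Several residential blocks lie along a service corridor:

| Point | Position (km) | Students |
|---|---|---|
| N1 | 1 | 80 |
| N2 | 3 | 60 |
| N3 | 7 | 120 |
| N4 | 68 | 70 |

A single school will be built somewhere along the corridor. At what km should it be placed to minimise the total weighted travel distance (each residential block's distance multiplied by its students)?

For a sum of weighted absolute distances on a line, the optimum is the weighted median (not the mean). Total weight W = 330; half-weight = 165.
Sort by position and accumulate weight:
  km 1 (N1, w=80) → cum 80
  km 3 (N2, w=60) → cum 140
  km 7 (N3, w=120) → cum 260  ≥ 165 → median here
  km 68 (N4, w=70) → cum 330
Optimal location: km 7.

x = 7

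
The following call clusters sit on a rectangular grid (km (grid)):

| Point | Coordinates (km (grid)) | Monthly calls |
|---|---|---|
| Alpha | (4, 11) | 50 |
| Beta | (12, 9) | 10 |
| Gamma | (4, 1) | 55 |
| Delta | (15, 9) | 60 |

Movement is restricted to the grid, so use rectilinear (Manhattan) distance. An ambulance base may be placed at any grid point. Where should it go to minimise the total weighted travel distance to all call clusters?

(4, 9)

Manhattan distance separates: Σwᵢ(|x−xᵢ|+|y−yᵢ|) = Σwᵢ|x−xᵢ| + Σwᵢ|y−yᵢ|, so x and y are optimised independently as 1-D weighted medians.
Total weight W = 175; half = 87.5.
x-coordinate, sorted with cumulative weight:
  x=4 (Alpha, w=50) cum 50
  x=4 (Gamma, w=55) cum 105  ← median
  x=12 (Beta, w=10) cum 115
  x=15 (Delta, w=60) cum 175
⇒ x* = 4
y-coordinate, sorted with cumulative weight:
  y=1 (Gamma, w=55) cum 55
  y=9 (Beta, w=10) cum 65
  y=9 (Delta, w=60) cum 125  ← median
  y=11 (Alpha, w=50) cum 175
⇒ y* = 9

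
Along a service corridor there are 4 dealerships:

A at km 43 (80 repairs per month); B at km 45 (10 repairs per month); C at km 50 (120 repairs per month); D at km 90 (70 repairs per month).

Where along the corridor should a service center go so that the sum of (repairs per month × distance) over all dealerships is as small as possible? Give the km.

x = 50

For a sum of weighted absolute distances on a line, the optimum is the weighted median (not the mean). Total weight W = 280; half-weight = 140.
Sort by position and accumulate weight:
  km 43 (A, w=80) → cum 80
  km 45 (B, w=10) → cum 90
  km 50 (C, w=120) → cum 210  ≥ 140 → median here
  km 90 (D, w=70) → cum 280
Optimal location: km 50.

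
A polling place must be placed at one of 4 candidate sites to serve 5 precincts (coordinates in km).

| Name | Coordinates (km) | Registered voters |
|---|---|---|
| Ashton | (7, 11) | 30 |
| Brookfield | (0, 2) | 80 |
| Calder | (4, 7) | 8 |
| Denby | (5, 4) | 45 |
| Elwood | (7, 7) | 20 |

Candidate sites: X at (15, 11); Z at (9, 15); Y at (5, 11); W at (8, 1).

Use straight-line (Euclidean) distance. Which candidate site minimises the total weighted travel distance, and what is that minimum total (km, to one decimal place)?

W, total 1316.7 km

Total weighted distance at each candidate:
  X (15, 11): total = 2461.2
  Z (9, 15): total = 2166.2
  Y (5, 11): total = 1321.1
  W (8, 1): total = 1316.7
Minimum is at W with total 1316.7 km.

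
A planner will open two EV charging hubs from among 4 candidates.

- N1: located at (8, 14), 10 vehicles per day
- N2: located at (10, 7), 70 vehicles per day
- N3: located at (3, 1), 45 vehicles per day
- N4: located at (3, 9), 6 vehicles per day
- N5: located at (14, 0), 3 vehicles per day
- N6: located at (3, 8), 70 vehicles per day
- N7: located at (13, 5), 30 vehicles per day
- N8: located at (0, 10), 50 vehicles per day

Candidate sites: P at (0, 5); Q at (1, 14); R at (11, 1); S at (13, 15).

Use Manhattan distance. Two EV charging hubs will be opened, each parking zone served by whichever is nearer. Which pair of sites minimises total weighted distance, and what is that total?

{P, R}, total 1869

Evaluate every pair (each demand assigned to the nearer of the two):
  {P, R}: total = 1869
  {Q, R}: total = 1964
  {P, S}: total = 2205
  {P, Q}: total = 2384
  {Q, S}: total = 2705
  {R, S}: total = 3148
Best pair: {P, R} with total 1869.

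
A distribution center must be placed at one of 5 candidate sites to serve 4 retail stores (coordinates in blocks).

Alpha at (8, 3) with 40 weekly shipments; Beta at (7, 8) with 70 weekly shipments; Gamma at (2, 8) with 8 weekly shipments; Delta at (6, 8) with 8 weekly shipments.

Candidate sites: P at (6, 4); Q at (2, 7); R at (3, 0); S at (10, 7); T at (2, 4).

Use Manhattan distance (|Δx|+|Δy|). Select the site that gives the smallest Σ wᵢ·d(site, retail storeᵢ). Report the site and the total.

P, total 566 blocks

Total weighted distance at each candidate:
  P (6, 4): total = 566
  Q (2, 7): total = 868
  R (3, 0): total = 1320
  S (10, 7): total = 632
  T (2, 4): total = 1006
Minimum is at P with total 566 blocks.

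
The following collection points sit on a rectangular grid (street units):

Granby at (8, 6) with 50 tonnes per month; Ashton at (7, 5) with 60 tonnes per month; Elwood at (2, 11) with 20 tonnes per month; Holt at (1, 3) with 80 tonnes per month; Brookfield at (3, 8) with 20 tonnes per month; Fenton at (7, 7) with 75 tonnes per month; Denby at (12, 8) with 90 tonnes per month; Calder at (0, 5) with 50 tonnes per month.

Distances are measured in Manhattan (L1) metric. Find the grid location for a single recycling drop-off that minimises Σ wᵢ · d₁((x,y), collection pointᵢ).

(7, 6)

Manhattan distance separates: Σwᵢ(|x−xᵢ|+|y−yᵢ|) = Σwᵢ|x−xᵢ| + Σwᵢ|y−yᵢ|, so x and y are optimised independently as 1-D weighted medians.
Total weight W = 445; half = 222.5.
x-coordinate, sorted with cumulative weight:
  x=0 (Calder, w=50) cum 50
  x=1 (Holt, w=80) cum 130
  x=2 (Elwood, w=20) cum 150
  x=3 (Brookfield, w=20) cum 170
  x=7 (Ashton, w=60) cum 230  ← median
  x=7 (Fenton, w=75) cum 305
  x=8 (Granby, w=50) cum 355
  x=12 (Denby, w=90) cum 445
⇒ x* = 7
y-coordinate, sorted with cumulative weight:
  y=3 (Holt, w=80) cum 80
  y=5 (Ashton, w=60) cum 140
  y=5 (Calder, w=50) cum 190
  y=6 (Granby, w=50) cum 240  ← median
  y=7 (Fenton, w=75) cum 315
  y=8 (Brookfield, w=20) cum 335
  y=8 (Denby, w=90) cum 425
  y=11 (Elwood, w=20) cum 445
⇒ y* = 6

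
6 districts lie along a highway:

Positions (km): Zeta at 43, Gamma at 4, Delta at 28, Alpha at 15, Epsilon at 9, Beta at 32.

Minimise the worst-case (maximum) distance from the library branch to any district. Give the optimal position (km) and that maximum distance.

location 23.5, max distance 19.5

The 1-center on a line is the midpoint of the two extreme points: leftmost at 4, rightmost at 43.
Optimal location = (4 + 43)/2 = 23.5; maximum distance = (43 − 4)/2 = 19.5.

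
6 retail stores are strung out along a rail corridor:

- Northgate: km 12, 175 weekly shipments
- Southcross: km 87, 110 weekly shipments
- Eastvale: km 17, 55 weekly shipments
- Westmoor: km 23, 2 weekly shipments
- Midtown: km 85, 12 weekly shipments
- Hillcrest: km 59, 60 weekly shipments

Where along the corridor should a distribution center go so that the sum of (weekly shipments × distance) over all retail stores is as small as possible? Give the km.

x = 17

For a sum of weighted absolute distances on a line, the optimum is the weighted median (not the mean). Total weight W = 414; half-weight = 207.
Sort by position and accumulate weight:
  km 12 (Northgate, w=175) → cum 175
  km 17 (Eastvale, w=55) → cum 230  ≥ 207 → median here
  km 23 (Westmoor, w=2) → cum 232
  km 59 (Hillcrest, w=60) → cum 292
  km 85 (Midtown, w=12) → cum 304
  km 87 (Southcross, w=110) → cum 414
Optimal location: km 17.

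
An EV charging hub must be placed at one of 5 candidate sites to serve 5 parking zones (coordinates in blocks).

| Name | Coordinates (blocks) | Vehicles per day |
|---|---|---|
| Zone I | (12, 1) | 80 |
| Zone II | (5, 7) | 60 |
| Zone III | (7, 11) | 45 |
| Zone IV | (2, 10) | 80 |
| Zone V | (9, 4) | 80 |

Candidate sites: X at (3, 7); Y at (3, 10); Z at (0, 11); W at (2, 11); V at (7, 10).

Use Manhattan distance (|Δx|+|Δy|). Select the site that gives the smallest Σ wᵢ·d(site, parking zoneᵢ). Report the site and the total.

V, total 2505 blocks

Total weighted distance at each candidate:
  X (3, 7): total = 2720
  Y (3, 10): total = 3005
  Z (0, 11): total = 4135
  W (2, 11): total = 3445
  V (7, 10): total = 2505
Minimum is at V with total 2505 blocks.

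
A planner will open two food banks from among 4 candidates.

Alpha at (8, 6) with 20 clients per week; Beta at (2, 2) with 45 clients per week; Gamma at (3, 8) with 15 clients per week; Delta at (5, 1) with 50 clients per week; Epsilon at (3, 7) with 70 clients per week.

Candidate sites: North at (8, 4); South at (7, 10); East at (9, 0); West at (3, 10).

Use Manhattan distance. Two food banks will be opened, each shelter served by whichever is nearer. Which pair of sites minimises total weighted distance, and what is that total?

{North, West}, total 940

Evaluate every pair (each demand assigned to the nearer of the two):
  {North, West}: total = 940
  {East, West}: total = 1035
  {North, South}: total = 1280
  {South, West}: total = 1295
  {South, East}: total = 1335
  {North, East}: total = 1345
Best pair: {North, West} with total 940.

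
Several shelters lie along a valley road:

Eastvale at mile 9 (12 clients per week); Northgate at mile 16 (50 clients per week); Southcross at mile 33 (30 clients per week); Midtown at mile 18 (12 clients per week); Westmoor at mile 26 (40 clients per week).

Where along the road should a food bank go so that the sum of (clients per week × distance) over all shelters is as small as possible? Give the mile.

x = 18

For a sum of weighted absolute distances on a line, the optimum is the weighted median (not the mean). Total weight W = 144; half-weight = 72.
Sort by position and accumulate weight:
  mile 9 (Eastvale, w=12) → cum 12
  mile 16 (Northgate, w=50) → cum 62
  mile 18 (Midtown, w=12) → cum 74  ≥ 72 → median here
  mile 26 (Westmoor, w=40) → cum 114
  mile 33 (Southcross, w=30) → cum 144
Optimal location: mile 18.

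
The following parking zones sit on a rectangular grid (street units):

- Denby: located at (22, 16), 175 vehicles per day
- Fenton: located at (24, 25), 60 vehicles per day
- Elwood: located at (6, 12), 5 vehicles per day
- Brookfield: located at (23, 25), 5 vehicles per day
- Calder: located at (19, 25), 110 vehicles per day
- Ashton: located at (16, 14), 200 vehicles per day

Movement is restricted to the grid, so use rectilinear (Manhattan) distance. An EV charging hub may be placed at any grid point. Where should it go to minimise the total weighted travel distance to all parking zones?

Manhattan distance separates: Σwᵢ(|x−xᵢ|+|y−yᵢ|) = Σwᵢ|x−xᵢ| + Σwᵢ|y−yᵢ|, so x and y are optimised independently as 1-D weighted medians.
Total weight W = 555; half = 277.5.
x-coordinate, sorted with cumulative weight:
  x=6 (Elwood, w=5) cum 5
  x=16 (Ashton, w=200) cum 205
  x=19 (Calder, w=110) cum 315  ← median
  x=22 (Denby, w=175) cum 490
  x=23 (Brookfield, w=5) cum 495
  x=24 (Fenton, w=60) cum 555
⇒ x* = 19
y-coordinate, sorted with cumulative weight:
  y=12 (Elwood, w=5) cum 5
  y=14 (Ashton, w=200) cum 205
  y=16 (Denby, w=175) cum 380  ← median
  y=25 (Fenton, w=60) cum 440
  y=25 (Brookfield, w=5) cum 445
  y=25 (Calder, w=110) cum 555
⇒ y* = 16

(19, 16)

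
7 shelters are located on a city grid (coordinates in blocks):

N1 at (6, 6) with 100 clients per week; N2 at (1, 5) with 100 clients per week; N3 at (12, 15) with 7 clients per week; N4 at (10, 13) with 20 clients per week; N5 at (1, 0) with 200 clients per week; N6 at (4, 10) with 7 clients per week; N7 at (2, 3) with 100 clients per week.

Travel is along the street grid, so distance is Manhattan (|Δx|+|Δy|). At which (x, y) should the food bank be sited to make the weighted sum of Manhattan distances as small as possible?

(1, 3)

Manhattan distance separates: Σwᵢ(|x−xᵢ|+|y−yᵢ|) = Σwᵢ|x−xᵢ| + Σwᵢ|y−yᵢ|, so x and y are optimised independently as 1-D weighted medians.
Total weight W = 534; half = 267.
x-coordinate, sorted with cumulative weight:
  x=1 (N2, w=100) cum 100
  x=1 (N5, w=200) cum 300  ← median
  x=2 (N7, w=100) cum 400
  x=4 (N6, w=7) cum 407
  x=6 (N1, w=100) cum 507
  x=10 (N4, w=20) cum 527
  x=12 (N3, w=7) cum 534
⇒ x* = 1
y-coordinate, sorted with cumulative weight:
  y=0 (N5, w=200) cum 200
  y=3 (N7, w=100) cum 300  ← median
  y=5 (N2, w=100) cum 400
  y=6 (N1, w=100) cum 500
  y=10 (N6, w=7) cum 507
  y=13 (N4, w=20) cum 527
  y=15 (N3, w=7) cum 534
⇒ y* = 3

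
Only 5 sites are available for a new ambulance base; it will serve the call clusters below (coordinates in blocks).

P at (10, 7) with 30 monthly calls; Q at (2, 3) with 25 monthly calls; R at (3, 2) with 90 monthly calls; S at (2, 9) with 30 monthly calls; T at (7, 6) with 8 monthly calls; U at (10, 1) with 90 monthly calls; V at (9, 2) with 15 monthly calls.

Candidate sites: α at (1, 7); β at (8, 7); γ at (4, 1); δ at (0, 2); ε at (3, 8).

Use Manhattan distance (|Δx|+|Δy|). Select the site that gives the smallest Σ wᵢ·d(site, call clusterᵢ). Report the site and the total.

Total weighted distance at each candidate:
  α (1, 7): total = 2716
  β (8, 7): total = 2276
  γ (4, 1): total = 1634
  δ (0, 2): total = 2278
  ε (3, 8): total = 2478
Minimum is at γ with total 1634 blocks.

γ, total 1634 blocks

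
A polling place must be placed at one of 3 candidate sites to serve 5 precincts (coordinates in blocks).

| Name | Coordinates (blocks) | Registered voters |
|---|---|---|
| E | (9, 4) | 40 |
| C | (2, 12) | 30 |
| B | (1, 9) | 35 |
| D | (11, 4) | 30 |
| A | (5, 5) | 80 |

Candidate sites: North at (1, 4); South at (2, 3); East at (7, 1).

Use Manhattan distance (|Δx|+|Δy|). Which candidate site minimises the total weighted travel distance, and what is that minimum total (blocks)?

North, total 1465 blocks

Total weighted distance at each candidate:
  North (1, 4): total = 1465
  South (2, 3): total = 1535
  East (7, 1): total = 1860
Minimum is at North with total 1465 blocks.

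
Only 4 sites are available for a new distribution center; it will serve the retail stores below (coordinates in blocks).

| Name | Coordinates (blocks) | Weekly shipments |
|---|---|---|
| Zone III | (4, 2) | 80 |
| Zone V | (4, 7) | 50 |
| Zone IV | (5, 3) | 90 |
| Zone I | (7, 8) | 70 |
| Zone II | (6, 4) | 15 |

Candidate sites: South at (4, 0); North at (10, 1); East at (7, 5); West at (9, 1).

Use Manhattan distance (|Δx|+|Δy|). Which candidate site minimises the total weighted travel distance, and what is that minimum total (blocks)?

East, total 1330 blocks

Total weighted distance at each candidate:
  South (4, 0): total = 1730
  North (10, 1): total = 2595
  East (7, 5): total = 1330
  West (9, 1): total = 2290
Minimum is at East with total 1330 blocks.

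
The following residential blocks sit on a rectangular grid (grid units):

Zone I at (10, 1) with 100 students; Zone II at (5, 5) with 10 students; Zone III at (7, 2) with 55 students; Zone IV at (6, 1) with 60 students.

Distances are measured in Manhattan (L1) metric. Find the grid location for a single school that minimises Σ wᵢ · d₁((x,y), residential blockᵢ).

Manhattan distance separates: Σwᵢ(|x−xᵢ|+|y−yᵢ|) = Σwᵢ|x−xᵢ| + Σwᵢ|y−yᵢ|, so x and y are optimised independently as 1-D weighted medians.
Total weight W = 225; half = 112.5.
x-coordinate, sorted with cumulative weight:
  x=5 (Zone II, w=10) cum 10
  x=6 (Zone IV, w=60) cum 70
  x=7 (Zone III, w=55) cum 125  ← median
  x=10 (Zone I, w=100) cum 225
⇒ x* = 7
y-coordinate, sorted with cumulative weight:
  y=1 (Zone I, w=100) cum 100
  y=1 (Zone IV, w=60) cum 160  ← median
  y=2 (Zone III, w=55) cum 215
  y=5 (Zone II, w=10) cum 225
⇒ y* = 1

(7, 1)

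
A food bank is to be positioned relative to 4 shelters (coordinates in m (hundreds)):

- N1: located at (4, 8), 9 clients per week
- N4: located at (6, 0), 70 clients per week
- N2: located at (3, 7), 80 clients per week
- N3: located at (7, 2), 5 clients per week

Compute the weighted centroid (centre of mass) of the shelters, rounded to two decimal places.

The minimiser of Σwᵢ‖p−pᵢ‖² is the weighted centroid p* = (Σwᵢpᵢ)/(Σwᵢ).
Σwᵢ = 164.
Σwᵢxᵢ = 9·4 + 70·6 + 80·3 + 5·7 = 731.
Σwᵢyᵢ = 9·8 + 70·0 + 80·7 + 5·2 = 642.
x* = 731/164 = 4.46, y* = 642/164 = 3.91.

(4.46, 3.91)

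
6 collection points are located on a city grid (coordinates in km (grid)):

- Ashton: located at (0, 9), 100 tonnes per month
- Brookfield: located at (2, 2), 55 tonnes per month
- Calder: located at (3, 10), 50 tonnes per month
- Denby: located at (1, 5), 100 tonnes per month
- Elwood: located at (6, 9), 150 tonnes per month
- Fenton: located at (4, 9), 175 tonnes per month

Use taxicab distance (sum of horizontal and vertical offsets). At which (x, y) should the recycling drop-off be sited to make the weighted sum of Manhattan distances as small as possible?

Manhattan distance separates: Σwᵢ(|x−xᵢ|+|y−yᵢ|) = Σwᵢ|x−xᵢ| + Σwᵢ|y−yᵢ|, so x and y are optimised independently as 1-D weighted medians.
Total weight W = 630; half = 315.
x-coordinate, sorted with cumulative weight:
  x=0 (Ashton, w=100) cum 100
  x=1 (Denby, w=100) cum 200
  x=2 (Brookfield, w=55) cum 255
  x=3 (Calder, w=50) cum 305
  x=4 (Fenton, w=175) cum 480  ← median
  x=6 (Elwood, w=150) cum 630
⇒ x* = 4
y-coordinate, sorted with cumulative weight:
  y=2 (Brookfield, w=55) cum 55
  y=5 (Denby, w=100) cum 155
  y=9 (Ashton, w=100) cum 255
  y=9 (Elwood, w=150) cum 405  ← median
  y=9 (Fenton, w=175) cum 580
  y=10 (Calder, w=50) cum 630
⇒ y* = 9

(4, 9)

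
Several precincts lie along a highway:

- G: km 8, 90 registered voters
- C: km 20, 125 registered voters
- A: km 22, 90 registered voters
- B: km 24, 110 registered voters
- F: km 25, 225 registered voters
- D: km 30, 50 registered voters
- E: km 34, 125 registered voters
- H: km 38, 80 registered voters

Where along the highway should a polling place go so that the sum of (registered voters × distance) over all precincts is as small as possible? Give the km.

x = 25

For a sum of weighted absolute distances on a line, the optimum is the weighted median (not the mean). Total weight W = 895; half-weight = 447.5.
Sort by position and accumulate weight:
  km 8 (G, w=90) → cum 90
  km 20 (C, w=125) → cum 215
  km 22 (A, w=90) → cum 305
  km 24 (B, w=110) → cum 415
  km 25 (F, w=225) → cum 640  ≥ 447.5 → median here
  km 30 (D, w=50) → cum 690
  km 34 (E, w=125) → cum 815
  km 38 (H, w=80) → cum 895
Optimal location: km 25.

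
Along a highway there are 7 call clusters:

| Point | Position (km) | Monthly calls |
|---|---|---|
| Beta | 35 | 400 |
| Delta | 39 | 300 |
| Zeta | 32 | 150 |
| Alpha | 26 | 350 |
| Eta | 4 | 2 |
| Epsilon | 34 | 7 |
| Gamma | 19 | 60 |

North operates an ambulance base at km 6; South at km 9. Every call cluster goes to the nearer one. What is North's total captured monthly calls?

2

The indifferent point is the midpoint (6+9)/2 = 7.5; call clusters left of it (closer to North at 6) go to North, those right go to South.
  Eta at 4 (w=2) → North
  Gamma at 19 (w=60) → South
  Alpha at 26 (w=350) → South
  Zeta at 32 (w=150) → South
  Epsilon at 34 (w=7) → South
  Beta at 35 (w=400) → South
  Delta at 39 (w=300) → South
North captures 2; South captures 1267.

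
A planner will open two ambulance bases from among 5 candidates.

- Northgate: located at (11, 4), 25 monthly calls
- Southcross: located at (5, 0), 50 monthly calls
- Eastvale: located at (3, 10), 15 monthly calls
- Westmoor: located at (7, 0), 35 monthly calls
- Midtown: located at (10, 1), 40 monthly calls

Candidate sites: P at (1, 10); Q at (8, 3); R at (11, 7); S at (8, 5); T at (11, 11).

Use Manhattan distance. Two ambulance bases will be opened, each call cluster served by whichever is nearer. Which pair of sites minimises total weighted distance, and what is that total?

{P, Q}, total 730

Evaluate every pair (each demand assigned to the nearer of the two):
  {P, Q}: total = 730
  {Q, T}: total = 835
  {Q, R}: total = 840
  {Q, S}: total = 850
  {P, S}: total = 980
  {R, S}: total = 1075
  {S, T}: total = 1085
  {P, R}: total = 1420
  {R, T}: total = 1525
  {P, T}: total = 1870
Best pair: {P, Q} with total 730.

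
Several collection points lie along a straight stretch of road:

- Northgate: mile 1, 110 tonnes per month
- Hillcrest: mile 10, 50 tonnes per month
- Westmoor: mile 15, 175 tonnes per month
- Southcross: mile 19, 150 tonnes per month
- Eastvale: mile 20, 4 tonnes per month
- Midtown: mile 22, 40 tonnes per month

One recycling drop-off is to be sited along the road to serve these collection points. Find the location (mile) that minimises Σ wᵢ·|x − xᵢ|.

For a sum of weighted absolute distances on a line, the optimum is the weighted median (not the mean). Total weight W = 529; half-weight = 264.5.
Sort by position and accumulate weight:
  mile 1 (Northgate, w=110) → cum 110
  mile 10 (Hillcrest, w=50) → cum 160
  mile 15 (Westmoor, w=175) → cum 335  ≥ 264.5 → median here
  mile 19 (Southcross, w=150) → cum 485
  mile 20 (Eastvale, w=4) → cum 489
  mile 22 (Midtown, w=40) → cum 529
Optimal location: mile 15.

x = 15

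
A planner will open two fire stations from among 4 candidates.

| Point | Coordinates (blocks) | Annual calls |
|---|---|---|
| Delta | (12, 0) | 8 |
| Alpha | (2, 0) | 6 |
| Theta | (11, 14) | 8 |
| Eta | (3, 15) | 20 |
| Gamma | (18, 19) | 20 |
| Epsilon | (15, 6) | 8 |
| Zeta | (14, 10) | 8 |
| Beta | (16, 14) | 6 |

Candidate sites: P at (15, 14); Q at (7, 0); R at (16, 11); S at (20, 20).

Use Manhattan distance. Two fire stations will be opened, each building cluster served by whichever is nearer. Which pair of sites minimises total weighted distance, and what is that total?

Evaluate every pair (each demand assigned to the nearer of the two):
  {P, Q}: total = 632
  {P, S}: total = 760
  {Q, R}: total = 764
  {P, R}: total = 800
  {R, S}: total = 824
  {Q, S}: total = 930
Best pair: {P, Q} with total 632.

{P, Q}, total 632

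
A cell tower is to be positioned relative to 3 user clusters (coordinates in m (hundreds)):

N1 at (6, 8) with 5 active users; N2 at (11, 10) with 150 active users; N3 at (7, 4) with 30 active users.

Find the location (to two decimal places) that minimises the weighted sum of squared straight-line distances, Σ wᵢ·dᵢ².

(10.22, 8.97)

The minimiser of Σwᵢ‖p−pᵢ‖² is the weighted centroid p* = (Σwᵢpᵢ)/(Σwᵢ).
Σwᵢ = 185.
Σwᵢxᵢ = 5·6 + 150·11 + 30·7 = 1890.
Σwᵢyᵢ = 5·8 + 150·10 + 30·4 = 1660.
x* = 1890/185 = 10.22, y* = 1660/185 = 8.97.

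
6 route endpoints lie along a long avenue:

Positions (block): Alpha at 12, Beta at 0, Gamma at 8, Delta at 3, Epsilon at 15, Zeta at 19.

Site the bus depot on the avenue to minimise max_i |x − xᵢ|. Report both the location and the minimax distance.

location 9.5, max distance 9.5

The 1-center on a line is the midpoint of the two extreme points: leftmost at 0, rightmost at 19.
Optimal location = (0 + 19)/2 = 9.5; maximum distance = (19 − 0)/2 = 9.5.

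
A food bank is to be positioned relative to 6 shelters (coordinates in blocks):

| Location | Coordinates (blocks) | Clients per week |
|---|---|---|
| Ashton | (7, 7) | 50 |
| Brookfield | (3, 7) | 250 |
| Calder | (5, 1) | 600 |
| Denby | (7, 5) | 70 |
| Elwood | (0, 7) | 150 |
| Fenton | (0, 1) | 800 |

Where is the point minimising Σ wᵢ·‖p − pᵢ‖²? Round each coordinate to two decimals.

The minimiser of Σwᵢ‖p−pᵢ‖² is the weighted centroid p* = (Σwᵢpᵢ)/(Σwᵢ).
Σwᵢ = 1920.
Σwᵢxᵢ = 50·7 + 250·3 + 600·5 + 70·7 + 150·0 + 800·0 = 4590.
Σwᵢyᵢ = 50·7 + 250·7 + 600·1 + 70·5 + 150·7 + 800·1 = 4900.
x* = 4590/1920 = 2.39, y* = 4900/1920 = 2.55.

(2.39, 2.55)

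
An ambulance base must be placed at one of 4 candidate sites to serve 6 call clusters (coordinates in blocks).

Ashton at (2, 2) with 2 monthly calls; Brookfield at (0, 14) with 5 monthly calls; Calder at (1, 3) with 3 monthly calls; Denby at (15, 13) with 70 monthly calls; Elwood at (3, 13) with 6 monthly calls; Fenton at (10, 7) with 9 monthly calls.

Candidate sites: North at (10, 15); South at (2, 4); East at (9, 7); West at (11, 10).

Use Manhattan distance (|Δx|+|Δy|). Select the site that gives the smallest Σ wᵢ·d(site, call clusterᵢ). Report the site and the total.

Total weighted distance at each candidate:
  North (10, 15): total = 776
  South (2, 4): total = 1769
  East (9, 7): total = 1061
  West (11, 10): total = 752
Minimum is at West with total 752 blocks.

West, total 752 blocks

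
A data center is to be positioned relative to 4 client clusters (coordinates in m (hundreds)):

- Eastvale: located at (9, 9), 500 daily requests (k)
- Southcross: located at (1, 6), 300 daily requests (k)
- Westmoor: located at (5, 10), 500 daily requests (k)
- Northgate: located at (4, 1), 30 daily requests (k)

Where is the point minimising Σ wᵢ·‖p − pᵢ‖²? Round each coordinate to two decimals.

(5.58, 8.52)

The minimiser of Σwᵢ‖p−pᵢ‖² is the weighted centroid p* = (Σwᵢpᵢ)/(Σwᵢ).
Σwᵢ = 1330.
Σwᵢxᵢ = 500·9 + 300·1 + 500·5 + 30·4 = 7420.
Σwᵢyᵢ = 500·9 + 300·6 + 500·10 + 30·1 = 11330.
x* = 7420/1330 = 5.58, y* = 11330/1330 = 8.52.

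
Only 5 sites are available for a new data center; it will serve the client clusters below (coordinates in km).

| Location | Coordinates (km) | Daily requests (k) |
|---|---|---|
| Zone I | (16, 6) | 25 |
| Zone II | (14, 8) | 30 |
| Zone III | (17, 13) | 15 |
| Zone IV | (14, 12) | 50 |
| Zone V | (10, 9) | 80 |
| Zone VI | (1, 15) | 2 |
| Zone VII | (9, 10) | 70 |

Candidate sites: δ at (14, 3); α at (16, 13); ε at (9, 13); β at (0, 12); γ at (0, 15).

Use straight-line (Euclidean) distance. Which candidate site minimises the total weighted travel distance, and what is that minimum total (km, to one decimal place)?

Total weighted distance at each candidate:
  δ (14, 3): total = 2061.2
  α (16, 13): total = 1603.6
  ε (9, 13): total = 1390.9
  β (0, 12): total = 3306.4
  γ (0, 15): total = 3556.8
Minimum is at ε with total 1390.9 km.

ε, total 1390.9 km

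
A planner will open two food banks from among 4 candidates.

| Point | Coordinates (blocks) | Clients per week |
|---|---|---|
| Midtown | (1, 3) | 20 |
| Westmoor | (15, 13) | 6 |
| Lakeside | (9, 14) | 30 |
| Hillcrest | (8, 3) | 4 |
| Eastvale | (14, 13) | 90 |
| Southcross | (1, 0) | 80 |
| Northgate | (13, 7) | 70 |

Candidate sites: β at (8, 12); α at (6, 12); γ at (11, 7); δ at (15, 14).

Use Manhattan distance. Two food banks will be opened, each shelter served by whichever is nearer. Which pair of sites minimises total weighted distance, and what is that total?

Evaluate every pair (each demand assigned to the nearer of the two):
  {γ, δ}: total = 2174
  {β, γ}: total = 2576
  {α, δ}: total = 2650
  {β, δ}: total = 2782
  {α, γ}: total = 2828
  {β, α}: total = 3144
Best pair: {γ, δ} with total 2174.

{γ, δ}, total 2174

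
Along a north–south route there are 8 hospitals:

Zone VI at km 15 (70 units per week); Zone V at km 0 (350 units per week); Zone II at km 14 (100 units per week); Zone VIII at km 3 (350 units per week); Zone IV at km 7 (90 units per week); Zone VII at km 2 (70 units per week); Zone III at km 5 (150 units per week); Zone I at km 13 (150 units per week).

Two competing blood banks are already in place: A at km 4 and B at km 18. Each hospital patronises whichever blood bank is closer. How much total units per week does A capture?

1010

The indifferent point is the midpoint (4+18)/2 = 11; hospitals left of it (closer to A at 4) go to A, those right go to B.
  Zone V at 0 (w=350) → A
  Zone VII at 2 (w=70) → A
  Zone VIII at 3 (w=350) → A
  Zone III at 5 (w=150) → A
  Zone IV at 7 (w=90) → A
  Zone I at 13 (w=150) → B
  Zone II at 14 (w=100) → B
  Zone VI at 15 (w=70) → B
A captures 1010; B captures 320.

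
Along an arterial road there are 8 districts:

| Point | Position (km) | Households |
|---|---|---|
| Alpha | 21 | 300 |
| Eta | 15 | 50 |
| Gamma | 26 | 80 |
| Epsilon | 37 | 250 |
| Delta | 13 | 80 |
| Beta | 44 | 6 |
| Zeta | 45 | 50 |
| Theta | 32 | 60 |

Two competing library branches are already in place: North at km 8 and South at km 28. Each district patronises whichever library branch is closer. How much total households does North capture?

130

The indifferent point is the midpoint (8+28)/2 = 18; districts left of it (closer to North at 8) go to North, those right go to South.
  Delta at 13 (w=80) → North
  Eta at 15 (w=50) → North
  Alpha at 21 (w=300) → South
  Gamma at 26 (w=80) → South
  Theta at 32 (w=60) → South
  Epsilon at 37 (w=250) → South
  Beta at 44 (w=6) → South
  Zeta at 45 (w=50) → South
North captures 130; South captures 746.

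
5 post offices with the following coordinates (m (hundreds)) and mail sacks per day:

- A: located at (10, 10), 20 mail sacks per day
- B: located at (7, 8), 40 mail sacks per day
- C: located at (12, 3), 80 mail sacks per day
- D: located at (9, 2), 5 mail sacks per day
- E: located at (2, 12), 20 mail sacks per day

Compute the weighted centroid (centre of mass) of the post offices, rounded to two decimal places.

(9.24, 6.12)

The minimiser of Σwᵢ‖p−pᵢ‖² is the weighted centroid p* = (Σwᵢpᵢ)/(Σwᵢ).
Σwᵢ = 165.
Σwᵢxᵢ = 20·10 + 40·7 + 80·12 + 5·9 + 20·2 = 1525.
Σwᵢyᵢ = 20·10 + 40·8 + 80·3 + 5·2 + 20·12 = 1010.
x* = 1525/165 = 9.24, y* = 1010/165 = 6.12.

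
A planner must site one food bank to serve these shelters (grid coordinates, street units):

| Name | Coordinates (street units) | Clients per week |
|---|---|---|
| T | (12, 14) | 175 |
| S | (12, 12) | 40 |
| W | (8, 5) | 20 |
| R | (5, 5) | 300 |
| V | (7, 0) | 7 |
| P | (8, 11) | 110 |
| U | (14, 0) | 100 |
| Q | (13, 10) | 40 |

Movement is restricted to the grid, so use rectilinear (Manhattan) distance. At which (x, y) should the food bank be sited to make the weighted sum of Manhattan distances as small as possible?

(8, 5)

Manhattan distance separates: Σwᵢ(|x−xᵢ|+|y−yᵢ|) = Σwᵢ|x−xᵢ| + Σwᵢ|y−yᵢ|, so x and y are optimised independently as 1-D weighted medians.
Total weight W = 792; half = 396.
x-coordinate, sorted with cumulative weight:
  x=5 (R, w=300) cum 300
  x=7 (V, w=7) cum 307
  x=8 (W, w=20) cum 327
  x=8 (P, w=110) cum 437  ← median
  x=12 (T, w=175) cum 612
  x=12 (S, w=40) cum 652
  x=13 (Q, w=40) cum 692
  x=14 (U, w=100) cum 792
⇒ x* = 8
y-coordinate, sorted with cumulative weight:
  y=0 (V, w=7) cum 7
  y=0 (U, w=100) cum 107
  y=5 (W, w=20) cum 127
  y=5 (R, w=300) cum 427  ← median
  y=10 (Q, w=40) cum 467
  y=11 (P, w=110) cum 577
  y=12 (S, w=40) cum 617
  y=14 (T, w=175) cum 792
⇒ y* = 5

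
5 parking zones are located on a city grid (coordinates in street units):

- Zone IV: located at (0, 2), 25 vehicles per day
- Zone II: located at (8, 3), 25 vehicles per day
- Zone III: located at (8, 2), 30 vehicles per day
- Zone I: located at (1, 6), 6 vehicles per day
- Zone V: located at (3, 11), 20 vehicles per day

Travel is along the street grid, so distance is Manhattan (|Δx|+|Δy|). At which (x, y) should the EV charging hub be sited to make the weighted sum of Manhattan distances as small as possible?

Manhattan distance separates: Σwᵢ(|x−xᵢ|+|y−yᵢ|) = Σwᵢ|x−xᵢ| + Σwᵢ|y−yᵢ|, so x and y are optimised independently as 1-D weighted medians.
Total weight W = 106; half = 53.
x-coordinate, sorted with cumulative weight:
  x=0 (Zone IV, w=25) cum 25
  x=1 (Zone I, w=6) cum 31
  x=3 (Zone V, w=20) cum 51
  x=8 (Zone II, w=25) cum 76  ← median
  x=8 (Zone III, w=30) cum 106
⇒ x* = 8
y-coordinate, sorted with cumulative weight:
  y=2 (Zone IV, w=25) cum 25
  y=2 (Zone III, w=30) cum 55  ← median
  y=3 (Zone II, w=25) cum 80
  y=6 (Zone I, w=6) cum 86
  y=11 (Zone V, w=20) cum 106
⇒ y* = 2

(8, 2)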